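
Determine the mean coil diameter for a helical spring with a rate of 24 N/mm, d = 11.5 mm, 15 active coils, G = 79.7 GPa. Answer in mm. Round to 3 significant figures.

D = (Gd⁴/(8N_a·k))^(1/3) = (79.7×10³·11.5⁴/(8·15·24))^(1/3)
  = (484013)^(1/3) = 78.5150 mm

78.5 mm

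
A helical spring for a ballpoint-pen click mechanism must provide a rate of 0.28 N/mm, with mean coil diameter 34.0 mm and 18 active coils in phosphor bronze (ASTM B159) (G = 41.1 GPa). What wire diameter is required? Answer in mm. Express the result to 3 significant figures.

d = (8D³N_a·k / G)^(1/4) = (8·34.0³·18·0.28 / (41.1×10³))^0.25
  = (38.558)^0.25 = 2.4919 mm

2.49 mm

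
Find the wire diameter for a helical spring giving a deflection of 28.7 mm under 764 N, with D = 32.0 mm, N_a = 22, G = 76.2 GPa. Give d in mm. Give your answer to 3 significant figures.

6.70 mm

Required rate k = F/δ = 764/28.7 = 26.62 N/mm
d = (8D³N_a·k / G)^(1/4) = (8·32.0³·22·26.62 / (76.2×10³))^0.25
  = (2014.7)^0.25 = 6.6997 mm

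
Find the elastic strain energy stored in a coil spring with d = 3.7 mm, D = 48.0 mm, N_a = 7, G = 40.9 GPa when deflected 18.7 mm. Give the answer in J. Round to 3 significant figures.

0.216 J

k = Gd⁴/(8D³N_a) = (40.9×10³)(3.7⁴)/(8·48.0³·7) = 1.2377 N/mm
U = ½kδ² = 0.5 × 1.2377 × 18.7² = 216.41 N·mm = 0.21641 J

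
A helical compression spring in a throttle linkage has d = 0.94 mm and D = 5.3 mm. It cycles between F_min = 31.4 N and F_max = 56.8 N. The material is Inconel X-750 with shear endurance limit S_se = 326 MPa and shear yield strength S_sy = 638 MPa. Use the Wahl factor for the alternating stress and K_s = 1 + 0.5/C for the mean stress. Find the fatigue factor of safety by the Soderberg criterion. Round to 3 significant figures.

C = D/d = 5.3/0.94 = 5.6383; K_W = (4C−1)/(4C−4)+0.615/C = 1.2708; K_s = 1+0.5/C = 1.0887
F_a = (F_max−F_min)/2 = 12.7 N; F_m = (F_max+F_min)/2 = 44.1 N
τ_a = K_W·8F_aD/(πd³) = 1.2708 × 206.37 = 262.24 MPa
τ_m = K_s·8F_mD/(πd³) = 1.0887 × 716.59 = 780.14 MPa
Soderberg: 1/n_f = τ_a/S_se + τ_m/S_sy = 262.24/326 + 780.14/638 = 0.80443 + 1.22279 = 2.0272
n_f = 1/2.0272 = 0.4933

0.493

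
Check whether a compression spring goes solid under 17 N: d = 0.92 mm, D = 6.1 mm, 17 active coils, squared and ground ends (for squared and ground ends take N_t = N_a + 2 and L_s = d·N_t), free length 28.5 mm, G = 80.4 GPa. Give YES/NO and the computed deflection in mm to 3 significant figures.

NO, δ = 9.11 mm

k = Gd⁴/(8D³N_a) = (80.4×10³)(0.92⁴)/(8·6.1³·17) = 1.8659 N/mm
N_t = 19; L_s = 0.92·19 = 17.48 mm; δ_solid = L₀ − L_s = 28.5 − 17.48 = 11.02 mm
δ = F/k = 17/1.8659 = 9.1111 mm
δ < δ_solid → spring does not go solid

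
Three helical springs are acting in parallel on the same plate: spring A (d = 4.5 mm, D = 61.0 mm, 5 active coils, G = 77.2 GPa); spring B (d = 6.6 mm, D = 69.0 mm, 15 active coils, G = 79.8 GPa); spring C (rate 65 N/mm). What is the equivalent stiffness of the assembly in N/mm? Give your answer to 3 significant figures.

72.3 N/mm

k_A = Gd⁴/(8D³N_a) = (77.2×10³)(4.5⁴)/(8·61.0³·5) = 3.4867 N/mm
k_B = Gd⁴/(8D³N_a) = (79.8×10³)(6.6⁴)/(8·69.0³·15) = 3.8411 N/mm
Parallel: k_eq = 3.4867 + 3.8411 + 65 = 72.328 N/mm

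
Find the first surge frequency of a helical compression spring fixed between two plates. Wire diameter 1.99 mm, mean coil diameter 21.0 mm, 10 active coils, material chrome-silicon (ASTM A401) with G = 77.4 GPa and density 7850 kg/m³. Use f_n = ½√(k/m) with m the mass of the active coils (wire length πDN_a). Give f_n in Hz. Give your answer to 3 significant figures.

159 Hz

k = Gd⁴/(8D³N_a) = (77.4×10³)(1.99⁴)/(8·21.0³·10) = 1.6383 N/mm = 1638.3 N/m
Wire length L = πDN_a = π·21.0·10 = 659.73 mm
m = ρ·(πd²/4)·L = 7850 × 3.1103×10⁻⁶ m² × 0.65973 m = 0.016108 kg
f_n = ½√(k/m) = 0.5·√(1638.3/0.016108) = 0.5·√(1.0171e+05) = 159.46 Hz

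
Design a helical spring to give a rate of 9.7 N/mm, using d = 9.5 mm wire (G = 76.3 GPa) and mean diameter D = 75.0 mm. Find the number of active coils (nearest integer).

19

N_a = Gd⁴/(8D³k) = (76.3×10³ × 9.5⁴)/(8 × 75.0³ × 9.7)
    = 6.21468e+08 / 3.27375e+07 = 18.98 → 19 coils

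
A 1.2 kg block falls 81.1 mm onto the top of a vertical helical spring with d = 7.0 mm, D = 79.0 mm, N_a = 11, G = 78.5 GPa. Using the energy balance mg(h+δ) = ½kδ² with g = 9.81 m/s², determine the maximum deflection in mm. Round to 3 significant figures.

k = Gd⁴/(8D³N_a) = (78.5×10³)(7.0⁴)/(8·79.0³·11) = 4.3441 N/mm
W = mg = 1.2 × 9.81 = 11.772 N
½kδ² − Wδ − Wh = 0 → δ = (W + √(W² + 2kWh))/k
δ = (11.772 + √(138.58 + 8294.67))/4.3441 = (11.772 + 91.833)/4.3441 = 23.85 mm

23.8 mm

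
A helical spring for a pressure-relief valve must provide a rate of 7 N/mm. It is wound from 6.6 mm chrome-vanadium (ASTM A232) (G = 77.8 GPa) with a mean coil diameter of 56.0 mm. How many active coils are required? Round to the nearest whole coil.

N_a = Gd⁴/(8D³k) = (77.8×10³ × 6.6⁴)/(8 × 56.0³ × 7)
    = 1.47623e+08 / 9.8345e+06 = 15.01 → 15 coils

15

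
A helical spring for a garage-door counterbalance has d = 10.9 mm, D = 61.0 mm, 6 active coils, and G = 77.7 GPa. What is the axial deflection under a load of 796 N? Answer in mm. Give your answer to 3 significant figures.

7.91 mm

k = Gd⁴/(8D³N_a) = (77.7×10³)(10.9⁴)/(8·61.0³·6) = 100.67 N/mm
δ = F/k = 796 / 100.67 = 7.9071 mm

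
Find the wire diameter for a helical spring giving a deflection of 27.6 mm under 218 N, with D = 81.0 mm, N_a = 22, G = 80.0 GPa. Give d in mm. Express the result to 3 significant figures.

Required rate k = F/δ = 218/27.6 = 7.8986 N/mm
d = (8D³N_a·k / G)^(1/4) = (8·81.0³·22·7.8986 / (80.0×10³))^0.25
  = (9234.8)^0.25 = 9.8029 mm

9.80 mm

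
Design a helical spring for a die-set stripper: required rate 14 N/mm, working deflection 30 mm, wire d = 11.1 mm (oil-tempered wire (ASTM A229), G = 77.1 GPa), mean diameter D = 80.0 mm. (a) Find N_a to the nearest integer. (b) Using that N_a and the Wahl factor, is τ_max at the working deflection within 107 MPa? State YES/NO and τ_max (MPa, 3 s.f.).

(a) 20 coils; (b) YES, τ_max = 77.0 MPa

N_a = Gd⁴/(8D³k) = (77.1×10³)(11.1⁴)/(8·80.0³·14) = 20.41 → N_a = 20
Actual rate k = Gd⁴/(8D³·20) = 14.288 N/mm
Working load F = kδ = 14.288·30 = 428.63 N
C = 80.0/11.1 = 7.2072; K_W = (4C−1)/(4C−4)+0.615/C = 1.2062
τ_max = K_W·8FD/(πd³) = 1.2062·63.847 = 77.009 MPa
τ_max ≤ 107 MPa → acceptable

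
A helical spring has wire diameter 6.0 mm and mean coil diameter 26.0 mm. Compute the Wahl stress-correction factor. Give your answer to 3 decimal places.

1.367

C = D/d = 26.0/6.0 = 4.3333
K_W = (4C−1)/(4C−4) + 0.615/C = 16.333/13.333 + 0.1419 = 1.3669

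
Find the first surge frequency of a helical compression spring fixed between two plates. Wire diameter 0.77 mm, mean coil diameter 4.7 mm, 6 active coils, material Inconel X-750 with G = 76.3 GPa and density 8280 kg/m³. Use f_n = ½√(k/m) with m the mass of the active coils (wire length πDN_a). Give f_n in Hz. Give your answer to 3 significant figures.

1980 Hz

k = Gd⁴/(8D³N_a) = (76.3×10³)(0.77⁴)/(8·4.7³·6) = 5.3821 N/mm = 5382.1 N/m
Wire length L = πDN_a = π·4.7·6 = 88.593 mm
m = ρ·(πd²/4)·L = 8280 × 0.46566×10⁻⁶ m² × 0.088593 m = 0.00034159 kg
f_n = ½√(k/m) = 0.5·√(5382.1/0.00034159) = 0.5·√(1.5756e+07) = 1984.7 Hz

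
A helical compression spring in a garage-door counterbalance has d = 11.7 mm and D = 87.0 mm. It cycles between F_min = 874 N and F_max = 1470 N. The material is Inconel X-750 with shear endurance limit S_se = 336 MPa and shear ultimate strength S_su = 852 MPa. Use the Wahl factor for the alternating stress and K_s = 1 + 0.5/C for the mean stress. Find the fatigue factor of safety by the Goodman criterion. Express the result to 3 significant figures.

2.86

C = D/d = 87.0/11.7 = 7.4359; K_W = (4C−1)/(4C−4)+0.615/C = 1.1992; K_s = 1+0.5/C = 1.0672
F_a = (F_max−F_min)/2 = 298 N; F_m = (F_max+F_min)/2 = 1172 N
τ_a = K_W·8F_aD/(πd³) = 1.1992 × 41.221 = 49.434 MPa
τ_m = K_s·8F_mD/(πd³) = 1.0672 × 162.12 = 173.02 MPa
Goodman: 1/n_f = τ_a/S_se + τ_m/S_su = 49.434/336 + 173.02/852 = 0.14712 + 0.20307 = 0.3502
n_f = 1/0.3502 = 2.856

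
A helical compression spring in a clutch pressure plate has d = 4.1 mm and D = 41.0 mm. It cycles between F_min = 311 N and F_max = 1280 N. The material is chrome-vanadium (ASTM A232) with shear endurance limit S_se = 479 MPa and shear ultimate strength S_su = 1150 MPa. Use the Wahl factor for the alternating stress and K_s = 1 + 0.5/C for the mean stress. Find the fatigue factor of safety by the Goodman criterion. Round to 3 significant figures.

C = D/d = 41.0/4.1 = 10.0000; K_W = (4C−1)/(4C−4)+0.615/C = 1.1448; K_s = 1+0.5/C = 1.0500
F_a = (F_max−F_min)/2 = 484.5 N; F_m = (F_max+F_min)/2 = 795.5 N
τ_a = K_W·8F_aD/(πd³) = 1.1448 × 733.95 = 840.25 MPa
τ_m = K_s·8F_mD/(πd³) = 1.0500 × 1205.1 = 1265.3 MPa
Goodman: 1/n_f = τ_a/S_se + τ_m/S_su = 840.25/479 + 1265.3/1150 = 1.75418 + 1.10028 = 2.8545
n_f = 1/2.8545 = 0.3503

0.350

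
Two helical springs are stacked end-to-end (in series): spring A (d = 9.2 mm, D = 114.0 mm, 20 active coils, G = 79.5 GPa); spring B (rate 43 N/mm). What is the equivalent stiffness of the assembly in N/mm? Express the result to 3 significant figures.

k_A = Gd⁴/(8D³N_a) = (79.5×10³)(9.2⁴)/(8·114.0³·20) = 2.4026 N/mm
Series: 1/k_eq = 1/2.4026 + 1/43 = 0.43947; k_eq = 2.2755 N/mm

2.28 N/mm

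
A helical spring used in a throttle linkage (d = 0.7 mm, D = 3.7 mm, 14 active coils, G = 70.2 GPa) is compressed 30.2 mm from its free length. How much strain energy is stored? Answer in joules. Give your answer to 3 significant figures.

k = Gd⁴/(8D³N_a) = (70.2×10³)(0.7⁴)/(8·3.7³·14) = 2.971 N/mm
U = ½kδ² = 0.5 × 2.971 × 30.2² = 1354.8 N·mm = 1.3548 J

1.35 J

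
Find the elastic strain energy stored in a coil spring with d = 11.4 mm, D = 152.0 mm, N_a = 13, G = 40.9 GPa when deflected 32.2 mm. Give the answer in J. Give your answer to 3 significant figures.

k = Gd⁴/(8D³N_a) = (40.9×10³)(11.4⁴)/(8·152.0³·13) = 1.8914 N/mm
U = ½kδ² = 0.5 × 1.8914 × 32.2² = 980.53 N·mm = 0.98053 J

0.981 J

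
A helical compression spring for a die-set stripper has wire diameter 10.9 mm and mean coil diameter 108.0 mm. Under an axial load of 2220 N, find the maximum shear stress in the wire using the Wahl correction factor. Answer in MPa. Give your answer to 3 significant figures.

540 MPa

Spring index C = D/d = 108.0/10.9 = 9.9083
K_W = (4C−1)/(4C−4) + 0.615/C = 38.633/35.633 + 0.0621 = 1.1463
τ₀ = 8FD/(πd³) = 8·2220·108.0/(π·10.9³) = 1.91808e+06/4068.5 = 471.45 MPa
τ_max = K·τ₀ = 1.1463 × 471.45 = 540.41 MPa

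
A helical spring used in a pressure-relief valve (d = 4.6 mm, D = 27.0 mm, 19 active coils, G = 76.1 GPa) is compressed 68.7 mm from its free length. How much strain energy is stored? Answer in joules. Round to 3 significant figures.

k = Gd⁴/(8D³N_a) = (76.1×10³)(4.6⁴)/(8·27.0³·19) = 11.389 N/mm
U = ½kδ² = 0.5 × 11.389 × 68.7² = 26876 N·mm = 26.876 J

26.9 J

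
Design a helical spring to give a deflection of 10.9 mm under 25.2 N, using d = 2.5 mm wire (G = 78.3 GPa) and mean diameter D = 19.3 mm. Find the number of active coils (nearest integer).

Required rate k = F/δ = 25.2/10.9 = 2.3119 N/mm
N_a = Gd⁴/(8D³k) = (78.3×10³ × 2.5⁴)/(8 × 19.3³ × 2.3119)
    = 3.05859e+06 / 132965 = 23 → 23 coils

23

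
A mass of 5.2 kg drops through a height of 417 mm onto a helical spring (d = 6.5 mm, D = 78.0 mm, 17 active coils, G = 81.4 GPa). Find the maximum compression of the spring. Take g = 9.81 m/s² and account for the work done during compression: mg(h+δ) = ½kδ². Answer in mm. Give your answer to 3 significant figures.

k = Gd⁴/(8D³N_a) = (81.4×10³)(6.5⁴)/(8·78.0³·17) = 2.2514 N/mm
W = mg = 5.2 × 9.81 = 51.012 N
½kδ² − Wδ − Wh = 0 → δ = (W + √(W² + 2kWh))/k
δ = (51.012 + √(2602.2 + 95784.1))/2.2514 = (51.012 + 313.67)/2.2514 = 161.98 mm

162 mm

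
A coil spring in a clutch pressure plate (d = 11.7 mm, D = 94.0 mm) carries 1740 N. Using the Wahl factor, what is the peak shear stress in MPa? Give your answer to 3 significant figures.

Spring index C = D/d = 94.0/11.7 = 8.0342
K_W = (4C−1)/(4C−4) + 0.615/C = 31.137/28.137 + 0.0765 = 1.1832
τ₀ = 8FD/(πd³) = 8·1740·94.0/(π·11.7³) = 1.30848e+06/5031.6 = 260.05 MPa
τ_max = K·τ₀ = 1.1832 × 260.05 = 307.69 MPa

308 MPa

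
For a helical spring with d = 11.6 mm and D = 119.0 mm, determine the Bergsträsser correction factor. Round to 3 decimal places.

1.131

C = D/d = 119.0/11.6 = 10.2586
K_B = (4C+2)/(4C−3) = 43.034/38.034 = 1.1315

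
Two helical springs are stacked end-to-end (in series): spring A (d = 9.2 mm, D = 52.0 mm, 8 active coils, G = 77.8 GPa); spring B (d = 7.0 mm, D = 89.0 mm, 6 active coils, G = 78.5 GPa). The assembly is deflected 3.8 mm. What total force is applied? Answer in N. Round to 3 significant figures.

k_A = Gd⁴/(8D³N_a) = (77.8×10³)(9.2⁴)/(8·52.0³·8) = 61.936 N/mm
k_B = Gd⁴/(8D³N_a) = (78.5×10³)(7.0⁴)/(8·89.0³·6) = 5.5699 N/mm
Series: 1/k_eq = 1/61.936 + 1/5.5699 = 0.19568; k_eq = 5.1104 N/mm
F = k_eq·δ = 5.1104·3.8 = 19.419 N

19.4 N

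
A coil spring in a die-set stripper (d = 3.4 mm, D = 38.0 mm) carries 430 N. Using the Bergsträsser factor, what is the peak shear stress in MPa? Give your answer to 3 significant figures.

1190 MPa

Spring index C = D/d = 38.0/3.4 = 11.1765
K_B = (4C+2)/(4C−3) = 46.706/41.706 = 1.1199
τ₀ = 8FD/(πd³) = 8·430·38.0/(π·3.4³) = 130720/123.48 = 1058.7 MPa
τ_max = K·τ₀ = 1.1199 × 1058.7 = 1185.6 MPa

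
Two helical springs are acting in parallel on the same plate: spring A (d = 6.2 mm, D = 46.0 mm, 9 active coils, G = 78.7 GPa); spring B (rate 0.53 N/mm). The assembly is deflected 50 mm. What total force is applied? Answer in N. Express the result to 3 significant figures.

856 N

k_A = Gd⁴/(8D³N_a) = (78.7×10³)(6.2⁴)/(8·46.0³·9) = 16.593 N/mm
Parallel: k_eq = 16.593 + 0.53 = 17.123 N/mm
F = k_eq·δ = 17.123·50 = 856.17 N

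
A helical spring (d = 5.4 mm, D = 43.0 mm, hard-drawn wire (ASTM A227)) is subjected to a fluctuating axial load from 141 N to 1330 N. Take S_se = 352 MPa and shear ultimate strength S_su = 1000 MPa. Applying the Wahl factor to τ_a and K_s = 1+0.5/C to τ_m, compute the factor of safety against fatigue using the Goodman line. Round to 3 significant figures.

0.517

C = D/d = 43.0/5.4 = 7.9630; K_W = (4C−1)/(4C−4)+0.615/C = 1.1849; K_s = 1+0.5/C = 1.0628
F_a = (F_max−F_min)/2 = 594.5 N; F_m = (F_max+F_min)/2 = 735.5 N
τ_a = K_W·8F_aD/(πd³) = 1.1849 × 413.41 = 489.87 MPa
τ_m = K_s·8F_mD/(πd³) = 1.0628 × 511.46 = 543.57 MPa
Goodman: 1/n_f = τ_a/S_se + τ_m/S_su = 489.87/352 + 543.57/1000 = 1.39167 + 0.54357 = 1.9352
n_f = 1/1.9352 = 0.5167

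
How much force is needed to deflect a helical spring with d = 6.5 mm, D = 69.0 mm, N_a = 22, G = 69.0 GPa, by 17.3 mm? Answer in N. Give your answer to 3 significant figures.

36.9 N

k = Gd⁴/(8D³N_a) = (69.0×10³)(6.5⁴)/(8·69.0³·22) = 2.1303 N/mm
F = k·δ = 2.1303 × 17.3 = 36.854 N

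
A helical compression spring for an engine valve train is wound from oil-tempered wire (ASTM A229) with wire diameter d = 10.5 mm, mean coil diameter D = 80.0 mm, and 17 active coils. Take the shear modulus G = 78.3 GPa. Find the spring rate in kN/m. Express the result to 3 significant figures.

13.7 kN/m

k = Gd⁴/(8D³N_a) = (78.3×10³ × 10.5⁴) / (8 × 80.0³ × 17)
  = 9.51741e+08 / 6.9632e+07 = 13.668 N/mm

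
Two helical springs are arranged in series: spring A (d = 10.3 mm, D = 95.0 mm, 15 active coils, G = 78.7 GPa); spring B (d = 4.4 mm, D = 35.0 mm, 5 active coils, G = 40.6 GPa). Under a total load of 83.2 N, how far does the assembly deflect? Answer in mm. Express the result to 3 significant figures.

19.0 mm

k_A = Gd⁴/(8D³N_a) = (78.7×10³)(10.3⁴)/(8·95.0³·15) = 8.6094 N/mm
k_B = Gd⁴/(8D³N_a) = (40.6×10³)(4.4⁴)/(8·35.0³·5) = 8.873 N/mm
Series: 1/k_eq = 1/8.6094 + 1/8.873 = 0.22885; k_eq = 4.3696 N/mm
δ = F/k_eq = 83.2/4.3696 = 19.041 mm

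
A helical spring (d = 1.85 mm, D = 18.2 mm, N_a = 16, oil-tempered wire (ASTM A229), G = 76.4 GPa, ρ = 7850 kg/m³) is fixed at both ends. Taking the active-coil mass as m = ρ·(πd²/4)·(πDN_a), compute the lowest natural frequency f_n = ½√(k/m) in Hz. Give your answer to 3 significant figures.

k = Gd⁴/(8D³N_a) = (76.4×10³)(1.85⁴)/(8·18.2³·16) = 1.1597 N/mm = 1159.7 N/m
Wire length L = πDN_a = π·18.2·16 = 914.83 mm
m = ρ·(πd²/4)·L = 7850 × 2.688×10⁻⁶ m² × 0.91483 m = 0.019304 kg
f_n = ½√(k/m) = 0.5·√(1159.7/0.019304) = 0.5·√(60078) = 122.55 Hz

123 Hz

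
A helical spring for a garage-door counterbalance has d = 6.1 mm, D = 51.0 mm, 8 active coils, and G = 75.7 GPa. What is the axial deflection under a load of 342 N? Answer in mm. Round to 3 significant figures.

k = Gd⁴/(8D³N_a) = (75.7×10³)(6.1⁴)/(8·51.0³·8) = 12.346 N/mm
δ = F/k = 342 / 12.346 = 27.701 mm

27.7 mm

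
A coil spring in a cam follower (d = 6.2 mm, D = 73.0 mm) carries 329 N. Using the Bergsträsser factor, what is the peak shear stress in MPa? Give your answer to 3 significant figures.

286 MPa

Spring index C = D/d = 73.0/6.2 = 11.7742
K_B = (4C+2)/(4C−3) = 49.097/44.097 = 1.1134
τ₀ = 8FD/(πd³) = 8·329·73.0/(π·6.2³) = 192136/748.73 = 256.62 MPa
τ_max = K·τ₀ = 1.1134 × 256.62 = 285.71 MPa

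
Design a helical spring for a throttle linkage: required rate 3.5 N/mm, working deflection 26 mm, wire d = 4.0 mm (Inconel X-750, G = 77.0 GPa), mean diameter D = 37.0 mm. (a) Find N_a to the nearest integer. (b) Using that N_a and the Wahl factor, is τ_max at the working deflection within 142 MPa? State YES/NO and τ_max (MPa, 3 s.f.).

(a) 14 coils; (b) NO, τ_max = 154 MPa

N_a = Gd⁴/(8D³k) = (77.0×10³)(4.0⁴)/(8·37.0³·3.5) = 13.9 → N_a = 14
Actual rate k = Gd⁴/(8D³·14) = 3.4746 N/mm
Working load F = kδ = 3.4746·26 = 90.34 N
C = 37.0/4.0 = 9.2500; K_W = (4C−1)/(4C−4)+0.615/C = 1.1574
τ_max = K_W·8FD/(πd³) = 1.1574·133 = 153.93 MPa
τ_max > 142 MPa → exceeds allowable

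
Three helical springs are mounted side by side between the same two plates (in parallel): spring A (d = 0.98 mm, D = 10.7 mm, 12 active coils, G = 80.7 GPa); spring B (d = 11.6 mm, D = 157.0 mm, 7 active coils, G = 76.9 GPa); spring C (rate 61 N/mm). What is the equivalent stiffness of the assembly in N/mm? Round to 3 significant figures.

k_A = Gd⁴/(8D³N_a) = (80.7×10³)(0.98⁴)/(8·10.7³·12) = 0.63293 N/mm
k_B = Gd⁴/(8D³N_a) = (76.9×10³)(11.6⁴)/(8·157.0³·7) = 6.425 N/mm
Parallel: k_eq = 0.63293 + 6.425 + 61 = 68.058 N/mm

68.1 N/mm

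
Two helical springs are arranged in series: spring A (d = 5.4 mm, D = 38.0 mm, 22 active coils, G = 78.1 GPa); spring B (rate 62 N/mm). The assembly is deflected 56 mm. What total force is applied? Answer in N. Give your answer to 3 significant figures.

347 N

k_A = Gd⁴/(8D³N_a) = (78.1×10³)(5.4⁴)/(8·38.0³·22) = 6.8764 N/mm
Series: 1/k_eq = 1/6.8764 + 1/62 = 0.16155; k_eq = 6.1899 N/mm
F = k_eq·δ = 6.1899·56 = 346.63 N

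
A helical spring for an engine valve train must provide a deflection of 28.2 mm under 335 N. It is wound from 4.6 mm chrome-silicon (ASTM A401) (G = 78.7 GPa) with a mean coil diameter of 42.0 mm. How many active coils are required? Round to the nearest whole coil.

5

Required rate k = F/δ = 335/28.2 = 11.879 N/mm
N_a = Gd⁴/(8D³k) = (78.7×10³ × 4.6⁴)/(8 × 42.0³ × 11.879)
    = 3.52376e+07 / 7.04099e+06 = 5.005 → 5 coils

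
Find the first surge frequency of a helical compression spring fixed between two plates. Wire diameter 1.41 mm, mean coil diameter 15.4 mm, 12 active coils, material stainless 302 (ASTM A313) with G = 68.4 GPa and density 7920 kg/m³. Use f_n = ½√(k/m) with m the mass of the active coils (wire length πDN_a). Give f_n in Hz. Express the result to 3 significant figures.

164 Hz

k = Gd⁴/(8D³N_a) = (68.4×10³)(1.41⁴)/(8·15.4³·12) = 0.77108 N/mm = 771.08 N/m
Wire length L = πDN_a = π·15.4·12 = 580.57 mm
m = ρ·(πd²/4)·L = 7920 × 1.5615×10⁻⁶ m² × 0.58057 m = 0.0071797 kg
f_n = ½√(k/m) = 0.5·√(771.08/0.0071797) = 0.5·√(1.074e+05) = 163.86 Hz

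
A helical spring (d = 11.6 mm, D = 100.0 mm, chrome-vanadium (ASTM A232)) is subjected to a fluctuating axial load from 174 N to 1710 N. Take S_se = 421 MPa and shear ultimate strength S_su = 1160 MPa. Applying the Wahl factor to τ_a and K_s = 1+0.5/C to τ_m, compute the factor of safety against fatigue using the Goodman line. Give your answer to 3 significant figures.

2.05

C = D/d = 100.0/11.6 = 8.6207; K_W = (4C−1)/(4C−4)+0.615/C = 1.1698; K_s = 1+0.5/C = 1.0580
F_a = (F_max−F_min)/2 = 768 N; F_m = (F_max+F_min)/2 = 942 N
τ_a = K_W·8F_aD/(πd³) = 1.1698 × 125.29 = 146.56 MPa
τ_m = K_s·8F_mD/(πd³) = 1.0580 × 153.68 = 162.59 MPa
Goodman: 1/n_f = τ_a/S_se + τ_m/S_su = 146.56/421 + 162.59/1160 = 0.34813 + 0.14017 = 0.4883
n_f = 1/0.4883 = 2.048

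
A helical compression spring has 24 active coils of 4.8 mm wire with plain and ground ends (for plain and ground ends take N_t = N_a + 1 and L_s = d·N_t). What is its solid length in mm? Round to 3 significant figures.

plain and ground ends: N_t = N_a + 1 = 24 + 1 = 25
L_s = d·N_t = 4.8 × 25 = 120 mm

120 mm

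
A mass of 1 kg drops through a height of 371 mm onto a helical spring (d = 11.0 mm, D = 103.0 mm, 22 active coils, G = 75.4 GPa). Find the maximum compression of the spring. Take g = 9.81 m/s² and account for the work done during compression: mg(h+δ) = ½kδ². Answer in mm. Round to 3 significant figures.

k = Gd⁴/(8D³N_a) = (75.4×10³)(11.0⁴)/(8·103.0³·22) = 5.7401 N/mm
W = mg = 1 × 9.81 = 9.81 N
½kδ² − Wδ − Wh = 0 → δ = (W + √(W² + 2kWh))/k
δ = (9.81 + √(96.236 + 41782.1))/5.7401 = (9.81 + 204.64)/5.7401 = 37.36 mm

37.4 mm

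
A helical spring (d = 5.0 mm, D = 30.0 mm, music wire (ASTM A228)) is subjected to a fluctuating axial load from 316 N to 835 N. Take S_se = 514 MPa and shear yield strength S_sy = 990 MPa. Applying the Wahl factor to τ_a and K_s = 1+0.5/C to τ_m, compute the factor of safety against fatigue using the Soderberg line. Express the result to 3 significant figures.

C = D/d = 30.0/5.0 = 6.0000; K_W = (4C−1)/(4C−4)+0.615/C = 1.2525; K_s = 1+0.5/C = 1.0833
F_a = (F_max−F_min)/2 = 259.5 N; F_m = (F_max+F_min)/2 = 575.5 N
τ_a = K_W·8F_aD/(πd³) = 1.2525 × 158.59 = 198.64 MPa
τ_m = K_s·8F_mD/(πd³) = 1.0833 × 351.72 = 381.03 MPa
Soderberg: 1/n_f = τ_a/S_se + τ_m/S_sy = 198.64/514 + 381.03/990 = 0.38646 + 0.38488 = 0.77134
n_f = 1/0.77134 = 1.296

1.30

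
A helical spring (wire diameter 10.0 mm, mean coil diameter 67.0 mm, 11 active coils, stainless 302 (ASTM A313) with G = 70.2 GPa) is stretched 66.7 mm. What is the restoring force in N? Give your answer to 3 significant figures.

1770 N

k = Gd⁴/(8D³N_a) = (70.2×10³)(10.0⁴)/(8·67.0³·11) = 26.523 N/mm
F = k·δ = 26.523 × 66.7 = 1769.1 N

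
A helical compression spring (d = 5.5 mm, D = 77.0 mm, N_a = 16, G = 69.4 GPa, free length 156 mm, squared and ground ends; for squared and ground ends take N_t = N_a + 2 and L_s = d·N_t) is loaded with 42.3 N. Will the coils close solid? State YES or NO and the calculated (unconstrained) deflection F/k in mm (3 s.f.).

k = Gd⁴/(8D³N_a) = (69.4×10³)(5.5⁴)/(8·77.0³·16) = 1.0867 N/mm
N_t = 18; L_s = 5.5·18 = 99 mm; δ_solid = L₀ − L_s = 156 − 99 = 57 mm
δ = F/k = 42.3/1.0867 = 38.924 mm
δ < δ_solid → spring does not go solid

NO, δ = 38.9 mm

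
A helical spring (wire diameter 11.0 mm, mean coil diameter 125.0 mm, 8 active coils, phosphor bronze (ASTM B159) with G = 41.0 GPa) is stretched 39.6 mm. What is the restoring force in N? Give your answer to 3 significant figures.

190 N

k = Gd⁴/(8D³N_a) = (41.0×10³)(11.0⁴)/(8·125.0³·8) = 4.8022 N/mm
F = k·δ = 4.8022 × 39.6 = 190.17 N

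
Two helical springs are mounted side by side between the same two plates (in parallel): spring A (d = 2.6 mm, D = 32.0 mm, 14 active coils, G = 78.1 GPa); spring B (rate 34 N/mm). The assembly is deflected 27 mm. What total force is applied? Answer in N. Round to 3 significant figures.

944 N

k_A = Gd⁴/(8D³N_a) = (78.1×10³)(2.6⁴)/(8·32.0³·14) = 0.97247 N/mm
Parallel: k_eq = 0.97247 + 34 = 34.972 N/mm
F = k_eq·δ = 34.972·27 = 944.26 N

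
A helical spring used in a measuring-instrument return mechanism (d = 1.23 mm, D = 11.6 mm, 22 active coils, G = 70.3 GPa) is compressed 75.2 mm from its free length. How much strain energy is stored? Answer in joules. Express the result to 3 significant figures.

k = Gd⁴/(8D³N_a) = (70.3×10³)(1.23⁴)/(8·11.6³·22) = 0.58572 N/mm
U = ½kδ² = 0.5 × 0.58572 × 75.2² = 1656.1 N·mm = 1.6561 J

1.66 J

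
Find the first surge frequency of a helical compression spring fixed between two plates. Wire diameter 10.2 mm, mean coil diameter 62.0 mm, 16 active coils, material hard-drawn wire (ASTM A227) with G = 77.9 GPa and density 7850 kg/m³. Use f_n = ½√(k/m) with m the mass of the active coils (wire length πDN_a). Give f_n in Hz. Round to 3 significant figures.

58.8 Hz

k = Gd⁴/(8D³N_a) = (77.9×10³)(10.2⁴)/(8·62.0³·16) = 27.641 N/mm = 27641 N/m
Wire length L = πDN_a = π·62.0·16 = 3116.5 mm
m = ρ·(πd²/4)·L = 7850 × 81.713×10⁻⁶ m² × 3.1165 m = 1.999 kg
f_n = ½√(k/m) = 0.5·√(27641/1.999) = 0.5·√(13827) = 58.794 Hz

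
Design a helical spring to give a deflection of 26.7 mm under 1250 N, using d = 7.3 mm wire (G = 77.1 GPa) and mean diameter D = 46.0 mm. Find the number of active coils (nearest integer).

6

Required rate k = F/δ = 1250/26.7 = 46.816 N/mm
N_a = Gd⁴/(8D³k) = (77.1×10³ × 7.3⁴)/(8 × 46.0³ × 46.816)
    = 2.1895e+08 / 3.64554e+07 = 6.006 → 6 coils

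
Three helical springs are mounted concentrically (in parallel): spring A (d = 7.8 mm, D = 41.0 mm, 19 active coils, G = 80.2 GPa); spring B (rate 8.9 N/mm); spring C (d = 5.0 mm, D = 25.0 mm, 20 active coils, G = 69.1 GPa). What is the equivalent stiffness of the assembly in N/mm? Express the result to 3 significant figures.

k_A = Gd⁴/(8D³N_a) = (80.2×10³)(7.8⁴)/(8·41.0³·19) = 28.337 N/mm
k_C = Gd⁴/(8D³N_a) = (69.1×10³)(5.0⁴)/(8·25.0³·20) = 17.275 N/mm
Parallel: k_eq = 28.337 + 8.9 + 17.275 = 54.512 N/mm

54.5 N/mm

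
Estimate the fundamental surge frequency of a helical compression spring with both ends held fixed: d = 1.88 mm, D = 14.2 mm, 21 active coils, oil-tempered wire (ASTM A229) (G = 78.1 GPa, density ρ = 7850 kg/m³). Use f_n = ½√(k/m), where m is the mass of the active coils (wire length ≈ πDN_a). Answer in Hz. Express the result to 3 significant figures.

k = Gd⁴/(8D³N_a) = (78.1×10³)(1.88⁴)/(8·14.2³·21) = 2.0282 N/mm = 2028.2 N/m
Wire length L = πDN_a = π·14.2·21 = 936.82 mm
m = ρ·(πd²/4)·L = 7850 × 2.7759×10⁻⁶ m² × 0.93682 m = 0.020414 kg
f_n = ½√(k/m) = 0.5·√(2028.2/0.020414) = 0.5·√(99352) = 157.6 Hz

158 Hz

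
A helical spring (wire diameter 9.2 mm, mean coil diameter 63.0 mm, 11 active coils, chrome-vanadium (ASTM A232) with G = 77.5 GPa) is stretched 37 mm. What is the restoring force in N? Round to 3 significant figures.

934 N

k = Gd⁴/(8D³N_a) = (77.5×10³)(9.2⁴)/(8·63.0³·11) = 25.232 N/mm
F = k·δ = 25.232 × 37 = 933.58 N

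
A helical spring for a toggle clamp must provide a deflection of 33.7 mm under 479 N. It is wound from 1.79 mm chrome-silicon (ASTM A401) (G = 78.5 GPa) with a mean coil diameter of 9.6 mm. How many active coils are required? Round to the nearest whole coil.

Required rate k = F/δ = 479/33.7 = 14.214 N/mm
N_a = Gd⁴/(8D³k) = (78.5×10³ × 1.79⁴)/(8 × 9.6³ × 14.214)
    = 805901 / 100603 = 8.011 → 8 coils

8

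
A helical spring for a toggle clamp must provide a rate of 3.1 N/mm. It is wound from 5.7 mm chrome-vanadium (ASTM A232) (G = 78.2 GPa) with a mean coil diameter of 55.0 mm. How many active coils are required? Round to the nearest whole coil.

20

N_a = Gd⁴/(8D³k) = (78.2×10³ × 5.7⁴)/(8 × 55.0³ × 3.1)
    = 8.25479e+07 / 4.1261e+06 = 20.01 → 20 coils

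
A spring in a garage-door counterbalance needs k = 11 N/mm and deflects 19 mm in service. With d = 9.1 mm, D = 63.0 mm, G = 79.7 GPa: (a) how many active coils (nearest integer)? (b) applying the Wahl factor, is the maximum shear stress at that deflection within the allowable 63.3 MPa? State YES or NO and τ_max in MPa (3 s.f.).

N_a = Gd⁴/(8D³k) = (79.7×10³)(9.1⁴)/(8·63.0³·11) = 24.84 → N_a = 25
Actual rate k = Gd⁴/(8D³·25) = 10.929 N/mm
Working load F = kδ = 10.929·19 = 207.65 N
C = 63.0/9.1 = 6.9231; K_W = (4C−1)/(4C−4)+0.615/C = 1.2155
τ_max = K_W·8FD/(πd³) = 1.2155·44.206 = 53.731 MPa
τ_max ≤ 63.3 MPa → acceptable

(a) 25 coils; (b) YES, τ_max = 53.7 MPa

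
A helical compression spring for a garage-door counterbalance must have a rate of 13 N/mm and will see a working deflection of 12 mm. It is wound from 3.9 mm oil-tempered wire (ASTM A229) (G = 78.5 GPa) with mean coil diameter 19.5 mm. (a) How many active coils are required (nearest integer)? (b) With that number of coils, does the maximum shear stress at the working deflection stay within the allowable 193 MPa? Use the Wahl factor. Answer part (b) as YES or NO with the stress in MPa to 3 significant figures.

N_a = Gd⁴/(8D³k) = (78.5×10³)(3.9⁴)/(8·19.5³·13) = 23.55 → N_a = 24
Actual rate k = Gd⁴/(8D³·24) = 12.756 N/mm
Working load F = kδ = 12.756·12 = 153.07 N
C = 19.5/3.9 = 5.0000; K_W = (4C−1)/(4C−4)+0.615/C = 1.3105
τ_max = K_W·8FD/(πd³) = 1.3105·128.14 = 167.93 MPa
τ_max ≤ 193 MPa → acceptable

(a) 24 coils; (b) YES, τ_max = 168 MPa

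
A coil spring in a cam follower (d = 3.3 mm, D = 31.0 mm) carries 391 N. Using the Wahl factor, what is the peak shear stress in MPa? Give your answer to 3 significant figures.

992 MPa

Spring index C = D/d = 31.0/3.3 = 9.3939
K_W = (4C−1)/(4C−4) + 0.615/C = 36.576/33.576 + 0.0655 = 1.1548
τ₀ = 8FD/(πd³) = 8·391·31.0/(π·3.3³) = 96968/112.9 = 858.89 MPa
τ_max = K·τ₀ = 1.1548 × 858.89 = 991.86 MPa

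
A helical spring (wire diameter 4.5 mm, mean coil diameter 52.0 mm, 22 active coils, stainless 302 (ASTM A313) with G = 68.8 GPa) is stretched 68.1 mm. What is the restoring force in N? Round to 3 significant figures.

k = Gd⁴/(8D³N_a) = (68.8×10³)(4.5⁴)/(8·52.0³·22) = 1.14 N/mm
F = k·δ = 1.14 × 68.1 = 77.636 N

77.6 N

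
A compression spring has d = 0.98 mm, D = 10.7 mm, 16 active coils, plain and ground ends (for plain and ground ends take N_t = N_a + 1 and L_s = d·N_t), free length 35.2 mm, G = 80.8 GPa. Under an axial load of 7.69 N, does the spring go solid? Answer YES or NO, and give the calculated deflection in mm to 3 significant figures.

NO, δ = 16.2 mm

k = Gd⁴/(8D³N_a) = (80.8×10³)(0.98⁴)/(8·10.7³·16) = 0.47529 N/mm
N_t = 17; L_s = 0.98·17 = 16.66 mm; δ_solid = L₀ − L_s = 35.2 − 16.66 = 18.54 mm
δ = F/k = 7.69/0.47529 = 16.18 mm
δ < δ_solid → spring does not go solid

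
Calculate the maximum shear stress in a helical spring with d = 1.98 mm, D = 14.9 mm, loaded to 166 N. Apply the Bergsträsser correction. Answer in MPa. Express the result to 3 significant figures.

961 MPa

Spring index C = D/d = 14.9/1.98 = 7.5253
K_B = (4C+2)/(4C−3) = 32.101/27.101 = 1.1845
τ₀ = 8FD/(πd³) = 8·166·14.9/(π·1.98³) = 19787.2/24.386 = 811.41 MPa
τ_max = K·τ₀ = 1.1845 × 811.41 = 961.11 MPa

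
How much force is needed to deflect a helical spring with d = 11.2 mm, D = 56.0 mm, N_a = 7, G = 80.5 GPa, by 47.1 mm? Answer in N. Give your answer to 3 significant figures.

6070 N

k = Gd⁴/(8D³N_a) = (80.5×10³)(11.2⁴)/(8·56.0³·7) = 128.8 N/mm
F = k·δ = 128.8 × 47.1 = 6066.5 N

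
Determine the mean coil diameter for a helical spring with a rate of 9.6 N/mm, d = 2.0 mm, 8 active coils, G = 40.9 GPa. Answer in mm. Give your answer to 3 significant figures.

D = (Gd⁴/(8N_a·k))^(1/3) = (40.9×10³·2.0⁴/(8·8·9.6))^(1/3)
  = (1065.1)^(1/3) = 10.2125 mm

10.2 mm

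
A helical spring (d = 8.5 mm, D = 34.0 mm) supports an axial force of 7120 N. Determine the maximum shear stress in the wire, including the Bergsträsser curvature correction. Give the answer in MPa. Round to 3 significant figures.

Spring index C = D/d = 34.0/8.5 = 4.0000
K_B = (4C+2)/(4C−3) = 18.000/13.000 = 1.3846
τ₀ = 8FD/(πd³) = 8·7120·34.0/(π·8.5³) = 1.93664e+06/1929.3 = 1003.8 MPa
τ_max = K·τ₀ = 1.3846 × 1003.8 = 1389.9 MPa

1390 MPa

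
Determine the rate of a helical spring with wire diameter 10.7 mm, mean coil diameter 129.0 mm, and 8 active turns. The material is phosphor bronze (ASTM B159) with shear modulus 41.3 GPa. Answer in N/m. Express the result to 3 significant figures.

3940 N/m

k = Gd⁴/(8D³N_a) = (41.3×10³ × 10.7⁴) / (8 × 129.0³ × 8)
  = 5.41359e+08 / 1.37388e+08 = 3.9404 N/mm = 3940.4 N/m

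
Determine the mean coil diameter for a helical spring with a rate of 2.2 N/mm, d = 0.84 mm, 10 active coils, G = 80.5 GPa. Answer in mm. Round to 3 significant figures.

D = (Gd⁴/(8N_a·k))^(1/3) = (80.5×10³·0.84⁴/(8·10·2.2))^(1/3)
  = (227.72)^(1/3) = 6.1066 mm

6.11 mm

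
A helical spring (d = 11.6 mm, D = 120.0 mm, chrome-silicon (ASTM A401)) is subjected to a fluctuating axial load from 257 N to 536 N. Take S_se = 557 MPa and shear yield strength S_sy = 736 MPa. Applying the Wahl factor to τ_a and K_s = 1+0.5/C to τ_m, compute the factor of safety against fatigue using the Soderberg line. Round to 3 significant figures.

6.01

C = D/d = 120.0/11.6 = 10.3448; K_W = (4C−1)/(4C−4)+0.615/C = 1.1397; K_s = 1+0.5/C = 1.0483
F_a = (F_max−F_min)/2 = 139.5 N; F_m = (F_max+F_min)/2 = 396.5 N
τ_a = K_W·8F_aD/(πd³) = 1.1397 × 27.31 = 31.125 MPa
τ_m = K_s·8F_mD/(πd³) = 1.0483 × 77.623 = 81.375 MPa
Soderberg: 1/n_f = τ_a/S_se + τ_m/S_sy = 31.125/557 + 81.375/736 = 0.05588 + 0.11056 = 0.16644
n_f = 1/0.16644 = 6.008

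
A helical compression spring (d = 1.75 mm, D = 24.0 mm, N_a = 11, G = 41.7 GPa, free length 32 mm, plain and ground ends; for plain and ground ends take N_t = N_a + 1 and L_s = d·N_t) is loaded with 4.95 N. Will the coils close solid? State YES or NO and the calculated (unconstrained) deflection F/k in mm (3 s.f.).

k = Gd⁴/(8D³N_a) = (41.7×10³)(1.75⁴)/(8·24.0³·11) = 0.32149 N/mm
N_t = 12; L_s = 1.75·12 = 21 mm; δ_solid = L₀ − L_s = 32 − 21 = 11 mm
δ = F/k = 4.95/0.32149 = 15.397 mm
δ ≥ δ_solid → spring goes solid

YES, δ = 15.4 mm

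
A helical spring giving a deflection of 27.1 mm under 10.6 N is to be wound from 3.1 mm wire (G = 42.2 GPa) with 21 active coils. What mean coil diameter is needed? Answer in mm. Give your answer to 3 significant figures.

39.0 mm

Required rate k = F/δ = 10.6/27.1 = 0.39114 N/mm
D = (Gd⁴/(8N_a·k))^(1/3) = (42.2×10³·3.1⁴/(8·21·0.39114))^(1/3)
  = (59308)^(1/3) = 38.9976 mm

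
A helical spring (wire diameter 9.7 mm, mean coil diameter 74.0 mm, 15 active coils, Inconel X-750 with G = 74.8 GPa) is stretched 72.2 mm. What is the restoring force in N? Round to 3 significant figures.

983 N

k = Gd⁴/(8D³N_a) = (74.8×10³)(9.7⁴)/(8·74.0³·15) = 13.618 N/mm
F = k·δ = 13.618 × 72.2 = 983.22 N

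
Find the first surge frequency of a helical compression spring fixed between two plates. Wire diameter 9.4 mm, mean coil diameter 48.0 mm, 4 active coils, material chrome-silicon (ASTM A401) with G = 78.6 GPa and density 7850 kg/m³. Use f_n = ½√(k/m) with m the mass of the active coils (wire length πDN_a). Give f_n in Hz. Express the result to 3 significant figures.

363 Hz

k = Gd⁴/(8D³N_a) = (78.6×10³)(9.4⁴)/(8·48.0³·4) = 173.4 N/mm = 1.734e+05 N/m
Wire length L = πDN_a = π·48.0·4 = 603.19 mm
m = ρ·(πd²/4)·L = 7850 × 69.398×10⁻⁶ m² × 0.60319 m = 0.3286 kg
f_n = ½√(k/m) = 0.5·√(1.734e+05/0.3286) = 0.5·√(5.2771e+05) = 363.22 Hz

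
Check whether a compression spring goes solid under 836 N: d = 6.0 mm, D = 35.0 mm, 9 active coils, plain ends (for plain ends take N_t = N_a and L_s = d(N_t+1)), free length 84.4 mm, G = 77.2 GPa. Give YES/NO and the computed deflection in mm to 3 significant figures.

YES, δ = 25.8 mm

k = Gd⁴/(8D³N_a) = (77.2×10³)(6.0⁴)/(8·35.0³·9) = 32.41 N/mm
N_t = 9; L_s = 6.0·10 = 60 mm; δ_solid = L₀ − L_s = 84.4 − 60 = 24.4 mm
δ = F/k = 836/32.41 = 25.794 mm
δ ≥ δ_solid → spring goes solid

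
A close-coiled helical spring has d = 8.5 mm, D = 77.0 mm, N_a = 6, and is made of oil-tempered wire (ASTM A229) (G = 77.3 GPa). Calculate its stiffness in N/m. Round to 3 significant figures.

k = Gd⁴/(8D³N_a) = (77.3×10³ × 8.5⁴) / (8 × 77.0³ × 6)
  = 4.03511e+08 / 2.19136e+07 = 18.414 N/mm = 18414 N/m

18400 N/m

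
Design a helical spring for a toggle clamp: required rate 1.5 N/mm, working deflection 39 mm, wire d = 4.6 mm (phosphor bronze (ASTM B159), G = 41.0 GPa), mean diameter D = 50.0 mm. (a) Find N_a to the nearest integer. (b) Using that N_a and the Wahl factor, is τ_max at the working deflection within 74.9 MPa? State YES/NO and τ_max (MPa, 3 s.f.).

N_a = Gd⁴/(8D³k) = (41.0×10³)(4.6⁴)/(8·50.0³·1.5) = 12.24 → N_a = 12
Actual rate k = Gd⁴/(8D³·12) = 1.5298 N/mm
Working load F = kδ = 1.5298·39 = 59.662 N
C = 50.0/4.6 = 10.8696; K_W = (4C−1)/(4C−4)+0.615/C = 1.1326
τ_max = K_W·8FD/(πd³) = 1.1326·78.043 = 88.39 MPa
τ_max > 74.9 MPa → exceeds allowable

(a) 12 coils; (b) NO, τ_max = 88.4 MPa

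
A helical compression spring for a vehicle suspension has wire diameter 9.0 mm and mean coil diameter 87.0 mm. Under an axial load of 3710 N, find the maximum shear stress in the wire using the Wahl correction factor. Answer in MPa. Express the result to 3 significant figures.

Spring index C = D/d = 87.0/9.0 = 9.6667
K_W = (4C−1)/(4C−4) + 0.615/C = 37.667/34.667 + 0.0636 = 1.1502
τ₀ = 8FD/(πd³) = 8·3710·87.0/(π·9.0³) = 2.58216e+06/2290.2 = 1127.5 MPa
τ_max = K·τ₀ = 1.1502 × 1127.5 = 1296.8 MPa

1300 MPa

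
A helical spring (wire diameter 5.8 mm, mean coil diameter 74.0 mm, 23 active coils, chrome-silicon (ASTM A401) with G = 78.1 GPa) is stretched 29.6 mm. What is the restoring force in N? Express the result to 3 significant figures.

k = Gd⁴/(8D³N_a) = (78.1×10³)(5.8⁴)/(8·74.0³·23) = 1.1854 N/mm
F = k·δ = 1.1854 × 29.6 = 35.087 N

35.1 N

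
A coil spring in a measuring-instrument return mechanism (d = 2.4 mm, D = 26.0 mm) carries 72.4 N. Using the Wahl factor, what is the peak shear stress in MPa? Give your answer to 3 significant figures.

393 MPa

Spring index C = D/d = 26.0/2.4 = 10.8333
K_W = (4C−1)/(4C−4) + 0.615/C = 42.333/39.333 + 0.0568 = 1.1330
τ₀ = 8FD/(πd³) = 8·72.4·26.0/(π·2.4³) = 15059.2/43.429 = 346.75 MPa
τ_max = K·τ₀ = 1.1330 × 346.75 = 392.88 MPa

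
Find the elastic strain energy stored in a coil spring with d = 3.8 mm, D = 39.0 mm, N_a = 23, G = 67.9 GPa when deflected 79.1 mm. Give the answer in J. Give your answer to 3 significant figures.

4.06 J

k = Gd⁴/(8D³N_a) = (67.9×10³)(3.8⁴)/(8·39.0³·23) = 1.2972 N/mm
U = ½kδ² = 0.5 × 1.2972 × 79.1² = 4058 N·mm = 4.058 J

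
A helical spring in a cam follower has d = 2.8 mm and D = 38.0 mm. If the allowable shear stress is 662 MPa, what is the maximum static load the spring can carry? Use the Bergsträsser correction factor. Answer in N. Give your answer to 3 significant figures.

137 N

C = D/d = 38.0/2.8 = 13.5714
K_B = (4C+2)/(4C−3) = 56.286/51.286 = 1.0975
τ_max = K·8FD/(πd³) → F_max = τ_allow·πd³/(8DK)
F_max = 662·π·2.8³/(8·38.0·1.0975) = 45654/333.64 = 136.84 N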